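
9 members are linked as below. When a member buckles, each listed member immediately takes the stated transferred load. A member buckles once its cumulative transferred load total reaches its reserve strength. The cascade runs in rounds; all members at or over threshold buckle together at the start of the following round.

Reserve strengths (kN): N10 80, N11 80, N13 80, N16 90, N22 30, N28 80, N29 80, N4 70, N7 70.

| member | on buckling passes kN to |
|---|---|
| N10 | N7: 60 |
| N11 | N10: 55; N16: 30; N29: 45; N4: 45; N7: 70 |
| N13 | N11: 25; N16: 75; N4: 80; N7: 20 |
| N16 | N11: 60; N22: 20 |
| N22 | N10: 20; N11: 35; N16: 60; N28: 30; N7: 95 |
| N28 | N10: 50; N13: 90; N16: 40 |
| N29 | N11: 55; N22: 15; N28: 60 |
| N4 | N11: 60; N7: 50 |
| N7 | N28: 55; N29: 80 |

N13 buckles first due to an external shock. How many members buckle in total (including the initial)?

9

Round 1 — N13 buckles (initial).
  N11: +25 → 25 < 80
  N16: +75 → 75 < 90
  N4: +80 → 80 ≥ 70
  N7: +20 → 20 < 70
Round 2 — N4 buckles.
  N11: +60 → 85 ≥ 80
  N7: +50 → 70 ≥ 70
Round 3 — N11, N7 buckle.
  N10: +55 → 55 < 80
  N16: +30 → 105 ≥ 90
  N28: +55 → 55 < 80
  N29: +45+80 → 125 ≥ 80
Round 4 — N16, N29 buckle.
  N22: +20+15 → 35 ≥ 30
  N28: +60 → 115 ≥ 80
Round 5 — N22, N28 buckle.
  N10: +20+50 → 125 ≥ 80
Round 6 — N10 buckles.
No further bucklings.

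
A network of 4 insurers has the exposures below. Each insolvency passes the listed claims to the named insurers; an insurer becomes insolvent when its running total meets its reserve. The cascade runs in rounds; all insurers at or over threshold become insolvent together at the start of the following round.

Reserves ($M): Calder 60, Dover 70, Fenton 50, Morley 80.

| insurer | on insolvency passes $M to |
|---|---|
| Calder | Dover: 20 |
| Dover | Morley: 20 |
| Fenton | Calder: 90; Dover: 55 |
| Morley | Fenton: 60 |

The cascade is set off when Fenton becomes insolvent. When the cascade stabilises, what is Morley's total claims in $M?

20

Round 1 — Fenton becomes insolvent (initial).
  Calder: +90 → 90 ≥ 60
  Dover: +55 → 55 < 70
Round 2 — Calder becomes insolvent.
  Dover: +20 → 75 ≥ 70
Round 3 — Dover becomes insolvent.
  Morley: +20 → 20 < 80
No further insolvencies.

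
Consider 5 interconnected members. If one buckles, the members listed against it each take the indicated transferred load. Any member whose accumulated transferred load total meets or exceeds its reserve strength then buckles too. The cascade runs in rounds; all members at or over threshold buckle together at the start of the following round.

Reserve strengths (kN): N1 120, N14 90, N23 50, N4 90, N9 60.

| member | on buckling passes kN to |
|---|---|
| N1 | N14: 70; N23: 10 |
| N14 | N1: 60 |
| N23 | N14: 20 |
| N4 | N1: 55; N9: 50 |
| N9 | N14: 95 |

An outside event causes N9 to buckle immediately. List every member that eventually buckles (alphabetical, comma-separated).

Round 1 — N9 buckles (initial).
  N14: +95 → 95 ≥ 90
Round 2 — N14 buckles.
  N1: +60 → 60 < 120
No further bucklings.

N14, N9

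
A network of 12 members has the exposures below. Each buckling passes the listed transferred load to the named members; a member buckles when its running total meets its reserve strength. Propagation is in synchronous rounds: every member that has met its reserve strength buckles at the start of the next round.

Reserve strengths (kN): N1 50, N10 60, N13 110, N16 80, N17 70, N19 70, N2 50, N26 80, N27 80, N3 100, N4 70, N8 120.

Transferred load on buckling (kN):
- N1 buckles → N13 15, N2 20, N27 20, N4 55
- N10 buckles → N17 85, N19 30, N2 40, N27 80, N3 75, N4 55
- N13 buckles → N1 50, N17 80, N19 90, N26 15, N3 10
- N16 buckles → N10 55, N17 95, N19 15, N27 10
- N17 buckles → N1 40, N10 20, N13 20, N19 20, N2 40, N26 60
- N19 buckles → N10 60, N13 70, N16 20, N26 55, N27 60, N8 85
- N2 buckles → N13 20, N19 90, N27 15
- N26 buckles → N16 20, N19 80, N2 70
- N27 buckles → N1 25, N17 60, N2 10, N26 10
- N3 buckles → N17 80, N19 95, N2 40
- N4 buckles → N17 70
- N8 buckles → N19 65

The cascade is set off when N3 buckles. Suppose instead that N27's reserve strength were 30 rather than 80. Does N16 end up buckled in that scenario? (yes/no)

no

With N27's reserve strength at 30:
Round 1 — N3 buckles (initial).
  N17: +80 → 80 ≥ 70
  N19: +95 → 95 ≥ 70
  N2: +40 → 40 < 50
Round 2 — N17, N19 buckle.
  N1: +40 → 40 < 50
  N10: +20+60 → 80 ≥ 60
  N13: +20+70 → 90 < 110
  N16: +20 → 20 < 80
  N2: +40 → 80 ≥ 50
  N26: +60+55 → 115 ≥ 80
  N27: +60 → 60 ≥ 30
  N8: +85 → 85 < 120
Round 3 — N10, N2, N26, N27 buckle.
  N1: +25 → 65 ≥ 50
  N13: +20 → 110 ≥ 110
  N16: +20 → 40 < 80
  N4: +55 → 55 < 70
Round 4 — N1, N13 buckle.
  N4: +55 → 110 ≥ 70
Round 5 — N4 buckles.
No further bucklings.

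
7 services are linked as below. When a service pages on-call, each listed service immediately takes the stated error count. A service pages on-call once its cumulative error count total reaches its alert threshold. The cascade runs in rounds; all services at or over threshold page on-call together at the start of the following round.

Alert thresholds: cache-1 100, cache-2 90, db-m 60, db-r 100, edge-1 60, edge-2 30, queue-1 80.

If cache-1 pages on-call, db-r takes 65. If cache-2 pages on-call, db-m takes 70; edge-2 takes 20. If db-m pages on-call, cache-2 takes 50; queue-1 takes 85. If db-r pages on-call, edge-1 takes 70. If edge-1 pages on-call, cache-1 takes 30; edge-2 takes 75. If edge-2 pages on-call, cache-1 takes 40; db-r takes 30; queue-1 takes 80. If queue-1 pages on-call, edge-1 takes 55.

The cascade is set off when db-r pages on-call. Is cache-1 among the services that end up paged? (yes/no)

no

Round 1 — db-r pages on-call (initial).
  edge-1: +70 → 70 ≥ 60
Round 2 — edge-1 pages on-call.
  cache-1: +30 → 30 < 100
  edge-2: +75 → 75 ≥ 30
Round 3 — edge-2 pages on-call.
  cache-1: +40 → 70 < 100
  queue-1: +80 → 80 ≥ 80
Round 4 — queue-1 pages on-call.
No further pages.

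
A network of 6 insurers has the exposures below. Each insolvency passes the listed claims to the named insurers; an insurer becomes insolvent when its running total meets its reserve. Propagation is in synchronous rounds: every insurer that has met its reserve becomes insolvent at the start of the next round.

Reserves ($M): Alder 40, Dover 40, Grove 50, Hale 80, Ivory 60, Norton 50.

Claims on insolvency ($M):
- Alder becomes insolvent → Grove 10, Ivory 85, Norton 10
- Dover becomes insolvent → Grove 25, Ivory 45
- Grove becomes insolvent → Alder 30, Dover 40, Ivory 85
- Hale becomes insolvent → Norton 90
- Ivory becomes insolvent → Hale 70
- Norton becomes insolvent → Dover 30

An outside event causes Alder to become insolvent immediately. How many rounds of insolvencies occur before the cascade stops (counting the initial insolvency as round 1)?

2

Round 1 — Alder becomes insolvent (initial).
  Grove: +10 → 10 < 50
  Ivory: +85 → 85 ≥ 60
  Norton: +10 → 10 < 50
Round 2 — Ivory becomes insolvent.
  Hale: +70 → 70 < 80
No further insolvencies.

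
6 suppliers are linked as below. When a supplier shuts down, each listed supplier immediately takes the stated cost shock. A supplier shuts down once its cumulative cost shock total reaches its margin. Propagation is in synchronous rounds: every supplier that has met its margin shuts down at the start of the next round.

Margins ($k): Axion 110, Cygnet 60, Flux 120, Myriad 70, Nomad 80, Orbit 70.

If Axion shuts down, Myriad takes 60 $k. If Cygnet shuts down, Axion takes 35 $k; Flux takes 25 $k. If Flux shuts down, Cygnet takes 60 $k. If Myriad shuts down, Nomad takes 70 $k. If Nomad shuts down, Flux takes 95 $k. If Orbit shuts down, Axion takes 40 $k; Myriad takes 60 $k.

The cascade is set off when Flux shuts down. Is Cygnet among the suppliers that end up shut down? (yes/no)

yes

Round 1 — Flux shuts down (initial).
  Cygnet: +60 → 60 ≥ 60
Round 2 — Cygnet shuts down.
  Axion: +35 → 35 < 110
No further shutdowns.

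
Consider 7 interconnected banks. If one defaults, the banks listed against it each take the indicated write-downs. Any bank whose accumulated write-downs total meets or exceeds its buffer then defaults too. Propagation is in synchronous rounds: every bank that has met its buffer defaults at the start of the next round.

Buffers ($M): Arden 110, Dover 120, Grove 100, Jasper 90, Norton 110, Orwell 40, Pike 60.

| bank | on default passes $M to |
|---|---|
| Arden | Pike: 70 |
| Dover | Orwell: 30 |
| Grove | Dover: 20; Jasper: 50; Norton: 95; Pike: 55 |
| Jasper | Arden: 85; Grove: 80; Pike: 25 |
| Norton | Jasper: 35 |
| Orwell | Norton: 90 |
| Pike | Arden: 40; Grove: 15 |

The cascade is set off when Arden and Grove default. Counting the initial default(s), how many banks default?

3

Round 1 — Arden, Grove default (initial).
  Dover: +20 → 20 < 120
  Jasper: +50 → 50 < 90
  Norton: +95 → 95 < 110
  Pike: +70+55 → 125 ≥ 60
Round 2 — Pike defaults.
No further defaults.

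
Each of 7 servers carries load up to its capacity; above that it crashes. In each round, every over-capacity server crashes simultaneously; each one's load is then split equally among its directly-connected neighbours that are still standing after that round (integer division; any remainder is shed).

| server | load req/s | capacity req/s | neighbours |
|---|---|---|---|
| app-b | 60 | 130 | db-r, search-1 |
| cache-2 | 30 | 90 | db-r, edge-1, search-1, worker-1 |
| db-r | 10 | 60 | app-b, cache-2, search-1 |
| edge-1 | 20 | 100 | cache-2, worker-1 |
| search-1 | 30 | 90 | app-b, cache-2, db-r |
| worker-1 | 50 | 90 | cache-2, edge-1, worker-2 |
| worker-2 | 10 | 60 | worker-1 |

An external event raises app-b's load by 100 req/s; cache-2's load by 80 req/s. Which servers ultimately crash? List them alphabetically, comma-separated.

app-b, cache-2, db-r, search-1

Round 1 — app-b at 160 > 130; cache-2 at 110 > 90. app-b, cache-2 crash.
  app-b sheds 160 req/s to db-r, search-1: 80 each.
    db-r: 10+80 = 90 > 60
    search-1: 30+80 = 110 > 90
  cache-2 sheds 110 req/s to db-r, edge-1, search-1, worker-1: 27 each (2 lost).
    db-r: 90+27 = 117 > 60
    edge-1: 20+27 = 47 ≤ 100
    search-1: 110+27 = 137 > 90
    worker-1: 50+27 = 77 ≤ 90
Round 2 — db-r, search-1 crash.
  db-r sheds 117 req/s: no online neighbours, lost.
  search-1 sheds 137 req/s: no online neighbours, lost.
No further crashes.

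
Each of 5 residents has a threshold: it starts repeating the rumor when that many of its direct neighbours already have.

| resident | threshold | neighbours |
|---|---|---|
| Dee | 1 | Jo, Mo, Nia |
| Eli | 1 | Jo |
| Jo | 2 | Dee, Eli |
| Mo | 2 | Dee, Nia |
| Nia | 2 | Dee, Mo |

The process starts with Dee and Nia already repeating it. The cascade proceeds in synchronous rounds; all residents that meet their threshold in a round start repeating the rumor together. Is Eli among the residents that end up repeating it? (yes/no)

Round 1 — Dee, Nia start repeating the rumor (initial).
Round 2 — checking thresholds:
  Jo: 1 of 2 neighbours < 2, holds.
  Mo: 2 of 2 neighbours ≥ 2, starts repeating the rumor.
Round 3 — no new spreads; cascade stops.

no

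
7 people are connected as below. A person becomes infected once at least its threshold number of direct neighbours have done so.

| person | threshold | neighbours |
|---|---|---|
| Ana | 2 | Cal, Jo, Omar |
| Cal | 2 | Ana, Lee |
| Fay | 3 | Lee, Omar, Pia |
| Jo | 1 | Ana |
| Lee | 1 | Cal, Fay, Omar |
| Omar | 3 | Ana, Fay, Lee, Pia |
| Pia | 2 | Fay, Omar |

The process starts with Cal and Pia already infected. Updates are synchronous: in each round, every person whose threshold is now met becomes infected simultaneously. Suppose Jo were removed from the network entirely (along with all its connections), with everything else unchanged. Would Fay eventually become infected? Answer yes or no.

no

With Jo removed:
Round 1 — Cal, Pia become infected (initial).
Round 2 — checking thresholds:
  Ana: 1 of 2 neighbours < 2, not yet.
  Fay: 1 of 3 neighbours < 3, not yet.
  Lee: 1 of 3 neighbours ≥ 1, becomes infected.
  Omar: 1 of 4 neighbours < 3, not yet.
Round 3 — no new infections; cascade stops.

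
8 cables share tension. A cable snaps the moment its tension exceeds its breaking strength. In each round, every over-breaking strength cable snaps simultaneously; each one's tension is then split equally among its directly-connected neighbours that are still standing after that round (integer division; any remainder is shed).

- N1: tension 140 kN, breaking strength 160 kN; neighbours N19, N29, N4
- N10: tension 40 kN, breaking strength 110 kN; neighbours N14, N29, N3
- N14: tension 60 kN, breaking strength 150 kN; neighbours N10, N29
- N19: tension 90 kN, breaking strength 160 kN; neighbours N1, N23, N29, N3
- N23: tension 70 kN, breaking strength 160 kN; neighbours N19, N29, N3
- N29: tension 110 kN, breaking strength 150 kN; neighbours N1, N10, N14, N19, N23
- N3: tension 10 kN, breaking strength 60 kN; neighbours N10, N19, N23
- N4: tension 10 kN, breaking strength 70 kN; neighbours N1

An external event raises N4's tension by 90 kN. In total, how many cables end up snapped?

Round 1 — N4 at 100 > 70. N4 snaps.
  N4 sheds 100 kN to N1: 100 each.
    N1: 140+100 = 240 > 160
Round 2 — N1 snaps.
  N1 sheds 240 kN to N19, N29: 120 each.
    N19: 90+120 = 210 > 160
    N29: 110+120 = 230 > 150
Round 3 — N19, N29 snap.
  N19 sheds 210 kN to N23, N3: 105 each.
    N23: 70+105 = 175 > 160
    N3: 10+105 = 115 > 60
  N29 sheds 230 kN to N10, N14, N23: 76 each (2 lost).
    N10: 40+76 = 116 > 110
    N14: 60+76 = 136 ≤ 150
    N23: 175+76 = 251 > 160
Round 4 — N10, N23, N3 snap.
  N10 sheds 116 kN to N14: 116 each.
    N14: 136+116 = 252 > 150
  N23 sheds 251 kN: no online neighbours, lost.
  N3 sheds 115 kN: no online neighbours, lost.
Round 5 — N14 snaps.
  N14 sheds 252 kN: no online neighbours, lost.
No further breaks.

8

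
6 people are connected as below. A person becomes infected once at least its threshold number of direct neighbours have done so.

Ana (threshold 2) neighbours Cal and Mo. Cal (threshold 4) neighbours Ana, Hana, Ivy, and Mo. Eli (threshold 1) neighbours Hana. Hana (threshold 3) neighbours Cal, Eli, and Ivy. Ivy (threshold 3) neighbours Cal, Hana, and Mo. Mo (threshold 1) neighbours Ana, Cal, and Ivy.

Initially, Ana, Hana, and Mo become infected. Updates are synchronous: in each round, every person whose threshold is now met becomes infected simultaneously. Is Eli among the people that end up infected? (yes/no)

yes

Round 1 — Ana, Hana, Mo become infected (initial).
Round 2 — checking thresholds:
  Cal: 3 of 4 neighbours < 4, below threshold.
  Eli: 1 of 1 neighbours ≥ 1, becomes infected.
  Ivy: 2 of 3 neighbours < 3, below threshold.
Round 3 — no new infections; cascade stops.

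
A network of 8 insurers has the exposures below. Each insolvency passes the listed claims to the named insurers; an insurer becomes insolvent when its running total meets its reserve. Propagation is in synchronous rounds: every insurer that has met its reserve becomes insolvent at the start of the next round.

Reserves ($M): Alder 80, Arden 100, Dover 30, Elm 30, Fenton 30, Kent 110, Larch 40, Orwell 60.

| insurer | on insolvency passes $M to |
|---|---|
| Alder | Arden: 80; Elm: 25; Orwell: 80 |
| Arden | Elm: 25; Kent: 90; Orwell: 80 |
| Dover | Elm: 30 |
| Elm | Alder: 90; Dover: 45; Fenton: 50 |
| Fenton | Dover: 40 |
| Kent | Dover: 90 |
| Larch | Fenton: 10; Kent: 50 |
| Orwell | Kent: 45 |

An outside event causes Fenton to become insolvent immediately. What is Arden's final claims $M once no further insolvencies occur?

80

Round 1 — Fenton becomes insolvent (initial).
  Dover: +40 → 40 ≥ 30
Round 2 — Dover becomes insolvent.
  Elm: +30 → 30 ≥ 30
Round 3 — Elm becomes insolvent.
  Alder: +90 → 90 ≥ 80
Round 4 — Alder becomes insolvent.
  Arden: +80 → 80 < 100
  Orwell: +80 → 80 ≥ 60
Round 5 — Orwell becomes insolvent.
  Kent: +45 → 45 < 110
No further insolvencies.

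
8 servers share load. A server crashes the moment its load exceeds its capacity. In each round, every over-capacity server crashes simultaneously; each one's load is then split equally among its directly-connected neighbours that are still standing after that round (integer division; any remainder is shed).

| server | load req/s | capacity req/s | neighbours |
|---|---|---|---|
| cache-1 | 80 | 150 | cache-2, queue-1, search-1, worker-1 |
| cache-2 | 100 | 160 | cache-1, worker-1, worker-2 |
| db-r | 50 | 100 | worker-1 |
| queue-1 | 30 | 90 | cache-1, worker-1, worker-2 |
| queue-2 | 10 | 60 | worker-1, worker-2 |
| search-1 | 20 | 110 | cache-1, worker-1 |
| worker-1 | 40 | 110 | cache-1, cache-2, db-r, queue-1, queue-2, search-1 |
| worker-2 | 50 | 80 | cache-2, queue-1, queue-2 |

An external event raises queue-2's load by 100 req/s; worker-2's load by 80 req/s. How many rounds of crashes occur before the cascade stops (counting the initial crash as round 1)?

Round 1 — queue-2 at 110 > 60; worker-2 at 130 > 80. queue-2, worker-2 crash.
  queue-2 sheds 110 req/s to worker-1: 110 each.
    worker-1: 40+110 = 150 > 110
  worker-2 sheds 130 req/s to cache-2, queue-1: 65 each.
    cache-2: 100+65 = 165 > 160
    queue-1: 30+65 = 95 > 90
Round 2 — cache-2, queue-1, worker-1 crash.
  cache-2 sheds 165 req/s to cache-1: 165 each.
    cache-1: 80+165 = 245 > 150
  queue-1 sheds 95 req/s to cache-1: 95 each.
    cache-1: 245+95 = 340 > 150
  worker-1 sheds 150 req/s to cache-1, db-r, search-1: 50 each.
    cache-1: 340+50 = 390 > 150
    db-r: 50+50 = 100 ≤ 100
    search-1: 20+50 = 70 ≤ 110
Round 3 — cache-1 crashes.
  cache-1 sheds 390 req/s to search-1: 390 each.
    search-1: 70+390 = 460 > 110
Round 4 — search-1 crashes.
  search-1 sheds 460 req/s: no online neighbours, lost.
No further crashes.

4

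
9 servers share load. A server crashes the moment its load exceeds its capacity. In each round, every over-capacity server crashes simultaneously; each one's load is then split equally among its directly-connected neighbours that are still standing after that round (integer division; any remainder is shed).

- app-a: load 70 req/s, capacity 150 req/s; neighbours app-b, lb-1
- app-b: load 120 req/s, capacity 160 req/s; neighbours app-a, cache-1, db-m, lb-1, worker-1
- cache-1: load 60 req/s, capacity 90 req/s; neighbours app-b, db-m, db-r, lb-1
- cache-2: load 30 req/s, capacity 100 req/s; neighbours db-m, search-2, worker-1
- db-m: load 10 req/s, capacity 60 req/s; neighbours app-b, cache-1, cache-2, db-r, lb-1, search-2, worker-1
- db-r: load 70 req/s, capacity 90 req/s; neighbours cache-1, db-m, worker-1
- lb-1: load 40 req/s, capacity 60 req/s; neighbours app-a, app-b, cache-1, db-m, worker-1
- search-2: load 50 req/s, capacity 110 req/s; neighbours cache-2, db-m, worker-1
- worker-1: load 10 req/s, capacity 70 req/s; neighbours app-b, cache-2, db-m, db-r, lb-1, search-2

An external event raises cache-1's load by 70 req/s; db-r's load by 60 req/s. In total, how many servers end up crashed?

9

Round 1 — cache-1 at 130 > 90; db-r at 130 > 90. cache-1, db-r crash.
  cache-1 sheds 130 req/s to app-b, db-m, lb-1: 43 each (1 lost).
    app-b: 120+43 = 163 > 160
    db-m: 10+43 = 53 ≤ 60
    lb-1: 40+43 = 83 > 60
  db-r sheds 130 req/s to db-m, worker-1: 65 each.
    db-m: 53+65 = 118 > 60
    worker-1: 10+65 = 75 > 70
Round 2 — app-b, db-m, lb-1, worker-1 crash.
  app-b sheds 163 req/s to app-a: 163 each.
    app-a: 70+163 = 233 > 150
  db-m sheds 118 req/s to cache-2, search-2: 59 each.
    cache-2: 30+59 = 89 ≤ 100
    search-2: 50+59 = 109 ≤ 110
  lb-1 sheds 83 req/s to app-a: 83 each.
    app-a: 233+83 = 316 > 150
  worker-1 sheds 75 req/s to cache-2, search-2: 37 each (1 lost).
    cache-2: 89+37 = 126 > 100
    search-2: 109+37 = 146 > 110
Round 3 — app-a, cache-2, search-2 crash.
  app-a sheds 316 req/s: no online neighbours, lost.
  cache-2 sheds 126 req/s: no online neighbours, lost.
  search-2 sheds 146 req/s: no online neighbours, lost.
No further crashes.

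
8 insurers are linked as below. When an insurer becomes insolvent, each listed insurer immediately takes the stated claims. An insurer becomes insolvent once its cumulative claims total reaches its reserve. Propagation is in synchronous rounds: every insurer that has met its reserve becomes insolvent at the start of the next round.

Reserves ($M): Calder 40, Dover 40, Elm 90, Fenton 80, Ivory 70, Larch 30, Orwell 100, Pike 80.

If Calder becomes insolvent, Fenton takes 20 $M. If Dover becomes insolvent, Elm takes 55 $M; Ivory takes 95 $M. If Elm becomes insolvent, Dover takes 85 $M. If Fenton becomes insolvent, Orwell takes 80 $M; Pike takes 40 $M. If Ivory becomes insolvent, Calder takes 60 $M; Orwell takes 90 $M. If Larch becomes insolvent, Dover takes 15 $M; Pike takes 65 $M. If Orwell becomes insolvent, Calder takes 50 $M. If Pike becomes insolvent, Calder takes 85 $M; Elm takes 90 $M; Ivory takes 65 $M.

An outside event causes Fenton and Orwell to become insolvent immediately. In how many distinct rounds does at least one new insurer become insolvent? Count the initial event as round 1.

2

Round 1 — Fenton, Orwell become insolvent (initial).
  Calder: +50 → 50 ≥ 40
  Pike: +40 → 40 < 80
Round 2 — Calder becomes insolvent.
No further insolvencies.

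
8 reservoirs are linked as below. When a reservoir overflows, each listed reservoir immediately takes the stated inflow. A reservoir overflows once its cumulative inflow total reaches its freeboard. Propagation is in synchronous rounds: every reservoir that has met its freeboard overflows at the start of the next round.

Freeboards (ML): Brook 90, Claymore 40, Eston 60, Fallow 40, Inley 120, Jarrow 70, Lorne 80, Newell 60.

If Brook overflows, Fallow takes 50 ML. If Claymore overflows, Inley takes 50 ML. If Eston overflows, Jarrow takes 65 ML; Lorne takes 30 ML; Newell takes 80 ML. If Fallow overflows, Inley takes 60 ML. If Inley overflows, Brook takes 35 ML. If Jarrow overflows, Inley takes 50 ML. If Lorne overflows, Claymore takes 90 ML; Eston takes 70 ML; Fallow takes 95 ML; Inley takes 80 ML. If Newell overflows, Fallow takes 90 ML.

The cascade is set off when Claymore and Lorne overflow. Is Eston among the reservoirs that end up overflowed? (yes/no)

yes

Round 1 — Claymore, Lorne overflow (initial).
  Eston: +70 → 70 ≥ 60
  Fallow: +95 → 95 ≥ 40
  Inley: +50+80 → 130 ≥ 120
Round 2 — Eston, Fallow, Inley overflow.
  Brook: +35 → 35 < 90
  Jarrow: +65 → 65 < 70
  Newell: +80 → 80 ≥ 60
Round 3 — Newell overflows.
No further overflows.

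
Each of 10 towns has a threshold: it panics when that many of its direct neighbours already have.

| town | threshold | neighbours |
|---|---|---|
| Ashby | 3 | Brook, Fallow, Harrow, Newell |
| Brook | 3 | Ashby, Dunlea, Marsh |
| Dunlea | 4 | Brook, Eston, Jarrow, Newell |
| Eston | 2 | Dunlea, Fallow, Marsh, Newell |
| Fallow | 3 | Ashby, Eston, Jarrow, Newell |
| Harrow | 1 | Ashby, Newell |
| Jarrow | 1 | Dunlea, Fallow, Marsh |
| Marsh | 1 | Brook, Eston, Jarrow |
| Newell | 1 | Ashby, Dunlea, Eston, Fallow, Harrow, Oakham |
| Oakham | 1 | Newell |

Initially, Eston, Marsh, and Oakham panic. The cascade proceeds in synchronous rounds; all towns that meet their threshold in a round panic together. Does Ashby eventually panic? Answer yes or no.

Round 1 — Eston, Marsh, Oakham panic (initial).
Round 2 — checking thresholds:
  Brook: 1 of 3 neighbours < 3, holds.
  Dunlea: 1 of 4 neighbours < 4, holds.
  Fallow: 1 of 4 neighbours < 3, holds.
  Jarrow: 1 of 3 neighbours ≥ 1, panics.
  Newell: 2 of 6 neighbours ≥ 1, panics.
Round 3 — checking thresholds:
  Ashby: 1 of 4 neighbours < 3, holds.
  Brook: 1 of 3 neighbours < 3, holds.
  Dunlea: 3 of 4 neighbours < 4, holds.
  Fallow: 3 of 4 neighbours ≥ 3, panics.
  Harrow: 1 of 2 neighbours ≥ 1, panics.
Round 4 — checking thresholds:
  Ashby: 3 of 4 neighbours ≥ 3, panics.
  Brook: 1 of 3 neighbours < 3, holds.
  Dunlea: 3 of 4 neighbours < 4, holds.
Round 5 — no new panics; cascade stops.

yes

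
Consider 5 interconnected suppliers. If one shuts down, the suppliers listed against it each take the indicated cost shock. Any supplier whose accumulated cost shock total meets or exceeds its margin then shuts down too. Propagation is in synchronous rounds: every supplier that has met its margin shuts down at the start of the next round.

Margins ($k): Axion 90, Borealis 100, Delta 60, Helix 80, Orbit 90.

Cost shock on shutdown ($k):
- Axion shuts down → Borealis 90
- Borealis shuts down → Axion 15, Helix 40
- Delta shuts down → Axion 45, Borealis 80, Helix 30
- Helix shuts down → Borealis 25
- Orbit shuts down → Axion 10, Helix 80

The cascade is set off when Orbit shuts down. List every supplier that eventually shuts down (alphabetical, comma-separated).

Helix, Orbit

Round 1 — Orbit shuts down (initial).
  Axion: +10 → 10 < 90
  Helix: +80 → 80 ≥ 80
Round 2 — Helix shuts down.
  Borealis: +25 → 25 < 100
No further shutdowns.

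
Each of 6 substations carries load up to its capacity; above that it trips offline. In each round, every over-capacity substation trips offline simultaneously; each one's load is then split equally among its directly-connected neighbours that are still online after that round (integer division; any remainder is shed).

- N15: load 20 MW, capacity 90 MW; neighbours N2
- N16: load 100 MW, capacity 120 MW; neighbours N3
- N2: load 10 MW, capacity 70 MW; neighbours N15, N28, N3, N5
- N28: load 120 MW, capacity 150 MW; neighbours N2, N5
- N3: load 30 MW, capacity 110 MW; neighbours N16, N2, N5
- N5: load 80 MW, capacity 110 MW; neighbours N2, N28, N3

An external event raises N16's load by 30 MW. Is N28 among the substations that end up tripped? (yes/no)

yes

Round 1 — N16 at 130 > 120. N16 trips offline.
  N16 sheds 130 MW to N3: 130 each.
    N3: 30+130 = 160 > 110
Round 2 — N3 trips offline.
  N3 sheds 160 MW to N2, N5: 80 each.
    N2: 10+80 = 90 > 70
    N5: 80+80 = 160 > 110
Round 3 — N2, N5 trip offline.
  N2 sheds 90 MW to N15, N28: 45 each.
    N15: 20+45 = 65 ≤ 90
    N28: 120+45 = 165 > 150
  N5 sheds 160 MW to N28: 160 each.
    N28: 165+160 = 325 > 150
Round 4 — N28 trips offline.
  N28 sheds 325 MW: no online neighbours, lost.
No further trips.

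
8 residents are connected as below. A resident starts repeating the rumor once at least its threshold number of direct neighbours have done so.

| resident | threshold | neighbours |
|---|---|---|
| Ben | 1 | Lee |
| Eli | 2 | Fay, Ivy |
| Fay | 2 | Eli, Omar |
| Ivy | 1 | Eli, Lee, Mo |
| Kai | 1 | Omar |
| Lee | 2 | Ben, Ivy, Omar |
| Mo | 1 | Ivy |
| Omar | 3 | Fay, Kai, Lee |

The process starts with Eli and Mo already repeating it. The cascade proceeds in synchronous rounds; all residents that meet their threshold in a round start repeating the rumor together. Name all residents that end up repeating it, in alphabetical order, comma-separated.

Eli, Ivy, Mo

Round 1 — Eli, Mo start repeating the rumor (initial).
Round 2 — checking thresholds:
  Fay: 1 of 2 neighbours < 2, holds.
  Ivy: 2 of 3 neighbours ≥ 1, starts repeating the rumor.
Round 3 — no new spreads; cascade stops.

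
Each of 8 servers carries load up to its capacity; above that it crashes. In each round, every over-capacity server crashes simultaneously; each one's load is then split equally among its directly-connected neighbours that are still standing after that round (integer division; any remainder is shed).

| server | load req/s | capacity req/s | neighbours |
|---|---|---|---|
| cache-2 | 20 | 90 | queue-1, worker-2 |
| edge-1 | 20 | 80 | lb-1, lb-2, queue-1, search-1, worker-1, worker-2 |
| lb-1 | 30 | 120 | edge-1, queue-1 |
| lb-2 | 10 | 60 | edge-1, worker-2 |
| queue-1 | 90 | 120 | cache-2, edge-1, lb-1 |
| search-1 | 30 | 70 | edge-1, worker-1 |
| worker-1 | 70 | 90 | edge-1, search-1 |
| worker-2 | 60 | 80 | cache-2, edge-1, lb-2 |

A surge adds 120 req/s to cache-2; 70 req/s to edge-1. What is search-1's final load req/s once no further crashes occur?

45

Round 1 — cache-2 at 140 > 90; edge-1 at 90 > 80. cache-2, edge-1 crash.
  cache-2 sheds 140 req/s to queue-1, worker-2: 70 each.
    queue-1: 90+70 = 160 > 120
    worker-2: 60+70 = 130 > 80
  edge-1 sheds 90 req/s to lb-1, lb-2, queue-1, search-1, worker-1, worker-2: 15 each.
    lb-1: 30+15 = 45 ≤ 120
    lb-2: 10+15 = 25 ≤ 60
    queue-1: 160+15 = 175 > 120
    search-1: 30+15 = 45 ≤ 70
    worker-1: 70+15 = 85 ≤ 90
    worker-2: 130+15 = 145 > 80
Round 2 — queue-1, worker-2 crash.
  queue-1 sheds 175 req/s to lb-1: 175 each.
    lb-1: 45+175 = 220 > 120
  worker-2 sheds 145 req/s to lb-2: 145 each.
    lb-2: 25+145 = 170 > 60
Round 3 — lb-1, lb-2 crash.
  lb-1 sheds 220 req/s: no online neighbours, lost.
  lb-2 sheds 170 req/s: no online neighbours, lost.
No further crashes.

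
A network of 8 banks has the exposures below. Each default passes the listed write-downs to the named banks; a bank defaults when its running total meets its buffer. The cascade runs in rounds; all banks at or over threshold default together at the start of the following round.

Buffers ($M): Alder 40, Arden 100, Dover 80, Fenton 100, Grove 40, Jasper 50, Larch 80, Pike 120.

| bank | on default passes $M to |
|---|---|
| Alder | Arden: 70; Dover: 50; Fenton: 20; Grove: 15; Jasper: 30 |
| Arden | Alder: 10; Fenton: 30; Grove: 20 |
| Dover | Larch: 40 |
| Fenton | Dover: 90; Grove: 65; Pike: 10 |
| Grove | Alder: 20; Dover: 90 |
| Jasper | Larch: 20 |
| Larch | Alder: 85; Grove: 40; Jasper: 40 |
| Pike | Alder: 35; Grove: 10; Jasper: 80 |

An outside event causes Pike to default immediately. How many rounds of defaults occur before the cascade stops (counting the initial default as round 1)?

2

Round 1 — Pike defaults (initial).
  Alder: +35 → 35 < 40
  Grove: +10 → 10 < 40
  Jasper: +80 → 80 ≥ 50
Round 2 — Jasper defaults.
  Larch: +20 → 20 < 80
No further defaults.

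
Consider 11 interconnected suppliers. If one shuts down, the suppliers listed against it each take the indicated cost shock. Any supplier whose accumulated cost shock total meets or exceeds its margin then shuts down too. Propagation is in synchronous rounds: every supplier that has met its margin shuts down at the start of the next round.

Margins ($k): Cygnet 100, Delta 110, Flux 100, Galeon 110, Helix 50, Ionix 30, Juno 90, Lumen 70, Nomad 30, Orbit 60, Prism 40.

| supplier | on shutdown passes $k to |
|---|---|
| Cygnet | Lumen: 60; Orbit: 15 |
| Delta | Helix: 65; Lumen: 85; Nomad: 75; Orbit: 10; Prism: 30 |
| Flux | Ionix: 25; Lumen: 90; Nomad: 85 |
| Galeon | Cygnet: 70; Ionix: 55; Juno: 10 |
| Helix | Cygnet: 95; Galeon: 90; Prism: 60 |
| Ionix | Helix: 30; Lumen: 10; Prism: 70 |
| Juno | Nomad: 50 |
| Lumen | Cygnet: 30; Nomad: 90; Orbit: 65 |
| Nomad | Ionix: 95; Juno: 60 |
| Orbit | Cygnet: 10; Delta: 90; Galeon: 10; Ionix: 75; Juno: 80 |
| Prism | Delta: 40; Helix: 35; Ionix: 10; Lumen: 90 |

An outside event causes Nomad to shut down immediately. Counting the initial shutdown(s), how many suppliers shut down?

9

Round 1 — Nomad shuts down (initial).
  Ionix: +95 → 95 ≥ 30
  Juno: +60 → 60 < 90
Round 2 — Ionix shuts down.
  Helix: +30 → 30 < 50
  Lumen: +10 → 10 < 70
  Prism: +70 → 70 ≥ 40
Round 3 — Prism shuts down.
  Delta: +40 → 40 < 110
  Helix: +35 → 65 ≥ 50
  Lumen: +90 → 100 ≥ 70
Round 4 — Helix, Lumen shut down.
  Cygnet: +95+30 → 125 ≥ 100
  Galeon: +90 → 90 < 110
  Orbit: +65 → 65 ≥ 60
Round 5 — Cygnet, Orbit shut down.
  Delta: +90 → 130 ≥ 110
  Galeon: +10 → 100 < 110
  Juno: +80 → 140 ≥ 90
Round 6 — Delta, Juno shut down.
No further shutdowns.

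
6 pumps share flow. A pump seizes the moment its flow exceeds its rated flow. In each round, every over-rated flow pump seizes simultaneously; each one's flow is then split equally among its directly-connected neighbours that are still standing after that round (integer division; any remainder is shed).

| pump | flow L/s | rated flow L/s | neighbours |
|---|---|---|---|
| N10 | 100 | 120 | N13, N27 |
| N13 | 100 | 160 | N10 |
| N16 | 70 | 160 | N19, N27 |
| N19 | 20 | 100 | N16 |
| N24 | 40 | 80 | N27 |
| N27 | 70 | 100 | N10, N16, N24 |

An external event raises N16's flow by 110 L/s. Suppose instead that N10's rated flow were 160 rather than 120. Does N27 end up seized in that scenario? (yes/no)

yes

With N10's rated flow at 160:
Round 1 — N16 at 180 > 160. N16 seizes.
  N16 sheds 180 L/s to N19, N27: 90 each.
    N19: 20+90 = 110 > 100
    N27: 70+90 = 160 > 100
Round 2 — N19, N27 seize.
  N19 sheds 110 L/s: no online neighbours, lost.
  N27 sheds 160 L/s to N10, N24: 80 each.
    N10: 100+80 = 180 > 160
    N24: 40+80 = 120 > 80
Round 3 — N10, N24 seize.
  N10 sheds 180 L/s to N13: 180 each.
    N13: 100+180 = 280 > 160
  N24 sheds 120 L/s: no online neighbours, lost.
Round 4 — N13 seizes.
  N13 sheds 280 L/s: no online neighbours, lost.
No further seizures.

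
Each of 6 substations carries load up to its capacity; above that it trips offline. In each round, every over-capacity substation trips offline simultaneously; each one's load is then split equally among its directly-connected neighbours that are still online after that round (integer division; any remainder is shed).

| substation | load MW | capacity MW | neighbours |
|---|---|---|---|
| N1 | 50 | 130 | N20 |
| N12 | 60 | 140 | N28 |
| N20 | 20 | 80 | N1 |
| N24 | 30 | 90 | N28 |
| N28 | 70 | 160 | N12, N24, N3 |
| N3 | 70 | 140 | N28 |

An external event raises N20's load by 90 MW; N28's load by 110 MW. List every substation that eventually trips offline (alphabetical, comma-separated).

Round 1 — N20 at 110 > 80; N28 at 180 > 160. N20, N28 trip offline.
  N20 sheds 110 MW to N1: 110 each.
    N1: 50+110 = 160 > 130
  N28 sheds 180 MW to N12, N24, N3: 60 each.
    N12: 60+60 = 120 ≤ 140
    N24: 30+60 = 90 ≤ 90
    N3: 70+60 = 130 ≤ 140
Round 2 — N1 trips offline.
  N1 sheds 160 MW: no online neighbours, lost.
No further trips.

N1, N20, N28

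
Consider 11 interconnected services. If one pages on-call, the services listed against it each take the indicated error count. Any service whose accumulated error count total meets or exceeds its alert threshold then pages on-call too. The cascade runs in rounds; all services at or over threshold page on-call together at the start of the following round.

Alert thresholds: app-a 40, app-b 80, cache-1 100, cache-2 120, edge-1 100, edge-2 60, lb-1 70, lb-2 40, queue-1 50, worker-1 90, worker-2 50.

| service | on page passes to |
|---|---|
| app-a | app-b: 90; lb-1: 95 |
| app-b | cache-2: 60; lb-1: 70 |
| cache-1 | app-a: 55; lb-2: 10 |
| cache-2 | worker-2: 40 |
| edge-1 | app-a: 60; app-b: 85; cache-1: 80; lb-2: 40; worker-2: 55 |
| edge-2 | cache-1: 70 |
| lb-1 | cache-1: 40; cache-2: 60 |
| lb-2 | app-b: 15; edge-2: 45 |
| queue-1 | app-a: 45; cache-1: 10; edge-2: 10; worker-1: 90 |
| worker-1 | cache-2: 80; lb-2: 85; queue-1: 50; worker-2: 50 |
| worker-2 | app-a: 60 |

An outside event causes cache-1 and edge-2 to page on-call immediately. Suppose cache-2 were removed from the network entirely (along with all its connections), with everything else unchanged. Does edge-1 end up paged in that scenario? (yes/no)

With cache-2 removed:
Round 1 — cache-1, edge-2 page on-call (initial).
  app-a: +55 → 55 ≥ 40
  lb-2: +10 → 10 < 40
Round 2 — app-a pages on-call.
  app-b: +90 → 90 ≥ 80
  lb-1: +95 → 95 ≥ 70
Round 3 — app-b, lb-1 page on-call.
No further pages.

no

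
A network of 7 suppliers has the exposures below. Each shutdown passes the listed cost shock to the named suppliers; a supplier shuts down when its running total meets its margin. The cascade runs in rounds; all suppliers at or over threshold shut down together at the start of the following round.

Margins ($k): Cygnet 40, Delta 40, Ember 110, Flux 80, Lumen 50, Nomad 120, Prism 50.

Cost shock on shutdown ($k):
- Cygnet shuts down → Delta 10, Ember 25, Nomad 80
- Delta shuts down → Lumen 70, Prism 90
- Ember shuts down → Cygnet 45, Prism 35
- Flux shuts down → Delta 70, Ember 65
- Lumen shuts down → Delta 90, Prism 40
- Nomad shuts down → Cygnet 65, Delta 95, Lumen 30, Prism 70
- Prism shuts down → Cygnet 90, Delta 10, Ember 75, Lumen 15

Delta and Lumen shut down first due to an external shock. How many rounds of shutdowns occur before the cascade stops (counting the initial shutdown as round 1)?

3

Round 1 — Delta, Lumen shut down (initial).
  Prism: +90+40 → 130 ≥ 50
Round 2 — Prism shuts down.
  Cygnet: +90 → 90 ≥ 40
  Ember: +75 → 75 < 110
Round 3 — Cygnet shuts down.
  Ember: +25 → 100 < 110
  Nomad: +80 → 80 < 120
No further shutdowns.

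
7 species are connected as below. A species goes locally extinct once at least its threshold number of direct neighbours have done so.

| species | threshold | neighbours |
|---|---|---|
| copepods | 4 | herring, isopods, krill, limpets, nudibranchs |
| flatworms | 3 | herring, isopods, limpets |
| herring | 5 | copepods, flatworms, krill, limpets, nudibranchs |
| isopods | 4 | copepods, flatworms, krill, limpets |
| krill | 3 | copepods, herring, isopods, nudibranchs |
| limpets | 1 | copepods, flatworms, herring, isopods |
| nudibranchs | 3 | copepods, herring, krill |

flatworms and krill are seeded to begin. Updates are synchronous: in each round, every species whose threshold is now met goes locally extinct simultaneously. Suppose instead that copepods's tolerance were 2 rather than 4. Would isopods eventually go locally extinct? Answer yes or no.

yes

With copepods's tolerance at 2:
Round 1 — flatworms, krill go locally extinct (initial).
Round 2 — checking thresholds:
  copepods: 1 of 5 neighbours < 2, not yet.
  herring: 2 of 5 neighbours < 5, not yet.
  isopods: 2 of 4 neighbours < 4, not yet.
  limpets: 1 of 4 neighbours ≥ 1, goes locally extinct.
  nudibranchs: 1 of 3 neighbours < 3, not yet.
Round 3 — checking thresholds:
  copepods: 2 of 5 neighbours ≥ 2, goes locally extinct.
  herring: 3 of 5 neighbours < 5, not yet.
  isopods: 3 of 4 neighbours < 4, not yet.
  nudibranchs: 1 of 3 neighbours < 3, not yet.
Round 4 — checking thresholds:
  herring: 4 of 5 neighbours < 5, not yet.
  isopods: 4 of 4 neighbours ≥ 4, goes locally extinct.
  nudibranchs: 2 of 3 neighbours < 3, not yet.
Round 5 — no new extinctions; cascade stops.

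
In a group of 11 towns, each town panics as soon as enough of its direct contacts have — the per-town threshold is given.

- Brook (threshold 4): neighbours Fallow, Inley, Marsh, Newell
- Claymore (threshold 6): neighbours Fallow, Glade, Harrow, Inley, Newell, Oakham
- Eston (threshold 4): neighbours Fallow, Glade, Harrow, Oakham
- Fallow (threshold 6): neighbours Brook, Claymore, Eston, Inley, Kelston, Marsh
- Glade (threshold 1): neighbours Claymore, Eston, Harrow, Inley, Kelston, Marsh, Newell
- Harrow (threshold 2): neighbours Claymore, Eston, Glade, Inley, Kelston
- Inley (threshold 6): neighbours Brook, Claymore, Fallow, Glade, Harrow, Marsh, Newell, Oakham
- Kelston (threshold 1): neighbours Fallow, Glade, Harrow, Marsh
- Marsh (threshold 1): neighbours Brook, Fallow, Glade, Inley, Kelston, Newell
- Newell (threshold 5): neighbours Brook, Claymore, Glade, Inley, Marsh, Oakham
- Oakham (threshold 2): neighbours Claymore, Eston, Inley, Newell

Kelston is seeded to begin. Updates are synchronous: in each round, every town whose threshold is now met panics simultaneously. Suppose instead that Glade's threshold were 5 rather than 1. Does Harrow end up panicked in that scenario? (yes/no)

With Glade's threshold at 5:
Round 1 — Kelston panics (initial).
Round 2 — checking thresholds:
  Fallow: 1 of 6 neighbours < 6, not yet.
  Glade: 1 of 7 neighbours < 5, not yet.
  Harrow: 1 of 5 neighbours < 2, not yet.
  Marsh: 1 of 6 neighbours ≥ 1, panics.
Round 3 — no new panics; cascade stops.

no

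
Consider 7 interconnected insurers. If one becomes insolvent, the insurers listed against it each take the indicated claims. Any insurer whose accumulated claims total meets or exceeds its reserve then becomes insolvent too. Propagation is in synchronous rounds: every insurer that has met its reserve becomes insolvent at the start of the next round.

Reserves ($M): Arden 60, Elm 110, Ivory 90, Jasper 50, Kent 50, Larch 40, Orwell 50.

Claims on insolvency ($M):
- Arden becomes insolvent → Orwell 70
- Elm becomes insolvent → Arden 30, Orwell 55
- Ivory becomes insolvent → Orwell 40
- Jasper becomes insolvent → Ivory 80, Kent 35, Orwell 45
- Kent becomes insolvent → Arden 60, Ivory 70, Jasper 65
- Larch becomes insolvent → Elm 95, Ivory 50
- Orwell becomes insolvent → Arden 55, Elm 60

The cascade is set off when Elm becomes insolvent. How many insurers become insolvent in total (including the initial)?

3

Round 1 — Elm becomes insolvent (initial).
  Arden: +30 → 30 < 60
  Orwell: +55 → 55 ≥ 50
Round 2 — Orwell becomes insolvent.
  Arden: +55 → 85 ≥ 60
Round 3 — Arden becomes insolvent.
No further insolvencies.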